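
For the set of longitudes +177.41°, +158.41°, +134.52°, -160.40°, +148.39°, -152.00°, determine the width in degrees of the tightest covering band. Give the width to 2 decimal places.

Sort the longitudes: -160.40°, -152.00°, +134.52°, +148.39°, +158.41°, +177.41°.
Eastward gaps between consecutive values (wrapping around): 8.40°, 286.52°, 13.87°, 10.02°, 19.00°, 22.19°.
Largest gap = 286.52° ⇒ minimal covering band is its complement: 360° − 286.52° = 73.48°.
Band runs from +134.52° eastward to -152.00°, crossing the antimeridian.

73.48°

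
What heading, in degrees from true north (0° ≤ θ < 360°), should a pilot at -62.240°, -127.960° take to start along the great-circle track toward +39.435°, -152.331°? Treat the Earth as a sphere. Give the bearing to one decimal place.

Δλ = -152.331 − -127.960 = -24.371°.
θ = atan2( sin Δλ · cos φ₂ , cos φ₁ · sin φ₂ − sin φ₁ · cos φ₂ · cos Δλ )
  = atan2(-0.31870, 0.91841) = -19.138° → normalised to [0°, 360°): 340.862°.

340.9°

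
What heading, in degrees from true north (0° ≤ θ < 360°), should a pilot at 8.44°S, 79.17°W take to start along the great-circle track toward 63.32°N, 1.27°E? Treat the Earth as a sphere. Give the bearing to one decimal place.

Δλ = 1.27 − -79.17 = 80.44°.
θ = atan2( sin Δλ · cos φ₂ , cos φ₁ · sin φ₂ − sin φ₁ · cos φ₂ · cos Δλ )
  = atan2(0.44277, 0.89480) = 26.328° → normalised to [0°, 360°): 26.328°.

26.3°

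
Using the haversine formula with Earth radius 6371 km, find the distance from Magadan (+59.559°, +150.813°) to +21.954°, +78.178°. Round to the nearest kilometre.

Δλ = 78.178 − 150.813 = -72.635°.
Δφ = 21.954 − 59.559 = -37.605°.
a = sin²(Δφ/2) + cos φ₁ · cos φ₂ · sin²(Δλ/2) = 0.268713.
c = 2·atan2(√a, √(1−a)) = 1.08990 rad → d = 6371·c ≈ 6943.75 km.

6944 km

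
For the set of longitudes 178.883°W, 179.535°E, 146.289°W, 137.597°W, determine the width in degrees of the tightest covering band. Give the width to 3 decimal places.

Sort the longitudes: -178.883°, -146.289°, -137.597°, +179.535°.
Eastward gaps between consecutive values (wrapping around): 32.594°, 8.692°, 317.132°, 1.582°.
Largest gap = 317.132° ⇒ minimal covering band is its complement: 360° − 317.132° = 42.868°.
Band runs from +179.535° eastward to -137.597°, crossing the antimeridian.

42.868°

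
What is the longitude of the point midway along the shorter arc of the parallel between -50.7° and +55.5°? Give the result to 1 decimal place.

+2.4°

Signed shortest Δλ from -50.7° to +55.5° is +106.2°.
Midpoint longitude = -50.7° + (+106.2°)/2 = -50.7° + 53.1° = +2.4°.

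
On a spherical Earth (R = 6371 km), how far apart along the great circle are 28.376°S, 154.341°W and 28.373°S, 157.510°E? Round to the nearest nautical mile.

Δλ = 157.510 − -154.341 = 311.851°; wrapped into (−180°, 180°]: -48.149°.
Δφ = -28.373 − -28.376 = 0.003°.
a = sin²(Δφ/2) + cos φ₁ · cos φ₂ · sin²(Δλ/2) = 0.128821.
c = 2·atan2(√a, √(1−a)) = 0.73421 rad → d = 6371·c ≈ 4677.67 km ≈ 2525.74 nmi.

2526 nmi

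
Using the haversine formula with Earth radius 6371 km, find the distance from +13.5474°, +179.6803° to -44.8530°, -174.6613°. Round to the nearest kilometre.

Δλ = -174.6613 − 179.6803 = -354.3416°; wrapped into (−180°, 180°]: 5.6584°.
Δφ = -44.8530 − 13.5474 = -58.4004°.
a = sin²(Δφ/2) + cos φ₁ · cos φ₂ · sin²(Δλ/2) = 0.239689.
c = 2·atan2(√a, √(1−a)) = 1.02322 rad → d = 6371·c ≈ 6518.92 km.

6519 km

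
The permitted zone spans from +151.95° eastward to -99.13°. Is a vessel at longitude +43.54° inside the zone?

Band width going east from +151.95° to -99.13°: ((-99.13 − 151.95) mod 360) = 108.92°.
Offset of +43.54° east of the west edge: ((43.54 − 151.95) mod 360) = 251.59°.
251.59° > 108.92° ⇒ outside.

No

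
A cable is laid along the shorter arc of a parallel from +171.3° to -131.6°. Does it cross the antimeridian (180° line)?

Yes

Naïve |-131.6 − 171.3| = 302.9° > 180°, so the shorter arc goes the other way round — across 180°.
Signed shortest Δλ = ((-131.6 − 171.3 + 180) mod 360) − 180 = 57.1°.
Going east by 57.1° from +171.3° passes through 180° before reaching -131.6°.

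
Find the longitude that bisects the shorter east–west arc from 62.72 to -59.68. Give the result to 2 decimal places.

+1.52°

Signed shortest Δλ from +62.72° to -59.68° is -122.40°.
Midpoint longitude = +62.72° + (-122.40°)/2 = +62.72° − 61.20° = +1.52°.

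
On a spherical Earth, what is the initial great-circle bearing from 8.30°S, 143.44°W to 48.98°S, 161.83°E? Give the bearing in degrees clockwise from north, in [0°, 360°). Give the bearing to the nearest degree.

Δλ = 161.83 − -143.44 = 305.27°; wrapped into (−180°, 180°]: -54.73°.
θ = atan2( sin Δλ · cos φ₂ , cos φ₁ · sin φ₂ − sin φ₁ · cos φ₂ · cos Δλ )
  = atan2(-0.53585, -0.69187) = -142.242° → normalised to [0°, 360°): 217.758°.

218°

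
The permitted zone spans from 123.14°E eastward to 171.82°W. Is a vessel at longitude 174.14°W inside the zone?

Band width going east from +123.14° to -171.82°: ((-171.82 − 123.14) mod 360) = 65.04°.
Offset of -174.14° east of the west edge: ((-174.14 − 123.14) mod 360) = 62.72°.
62.72° ≤ 65.04° ⇒ inside.

Yes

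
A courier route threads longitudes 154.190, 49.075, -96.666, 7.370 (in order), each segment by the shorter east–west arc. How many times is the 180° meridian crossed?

Leg 1: +154.190° → +49.075°, shortest Δλ = -105.115° (west) — does not cross 180°.
Leg 2: +49.075° → -96.666°, shortest Δλ = -145.741° (west) — does not cross 180°.
Leg 3: -96.666° → +7.370°, shortest Δλ = 104.036° (east) — does not cross 180°.
Total crossings: 0.

0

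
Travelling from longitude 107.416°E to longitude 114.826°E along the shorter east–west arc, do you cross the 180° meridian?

No

Signed shortest Δλ = ((114.826 − 107.416 + 180) mod 360) − 180 = 7.41°.
Going east by 7.41° from +107.416° reaches +114.826° without touching 180°.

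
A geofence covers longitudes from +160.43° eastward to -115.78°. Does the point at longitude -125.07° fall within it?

Band width going east from +160.43° to -115.78°: ((-115.78 − 160.43) mod 360) = 83.79°.
Offset of -125.07° east of the west edge: ((-125.07 − 160.43) mod 360) = 74.50°.
74.50° ≤ 83.79° ⇒ inside.

Yes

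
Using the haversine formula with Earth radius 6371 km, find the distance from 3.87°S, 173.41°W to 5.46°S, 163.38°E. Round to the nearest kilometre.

2578 km

Δλ = 163.38 − -173.41 = 336.79°; wrapped into (−180°, 180°]: -23.21°.
Δφ = -5.46 − -3.87 = -1.59°.
a = sin²(Δφ/2) + cos φ₁ · cos φ₂ · sin²(Δλ/2) = 0.040384.
c = 2·atan2(√a, √(1−a)) = 0.40467 rad → d = 6371·c ≈ 2578.15 km.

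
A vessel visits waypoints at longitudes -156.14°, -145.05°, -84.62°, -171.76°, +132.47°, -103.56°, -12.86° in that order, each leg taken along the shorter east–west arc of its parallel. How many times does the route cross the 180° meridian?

Leg 1: -156.14° → -145.05°, shortest Δλ = 11.09° (east) — does not cross 180°.
Leg 2: -145.05° → -84.62°, shortest Δλ = 60.43° (east) — does not cross 180°.
Leg 3: -84.62° → -171.76°, shortest Δλ = -87.14° (west) — does not cross 180°.
Leg 4: -171.76° → +132.47°, shortest Δλ = -55.77° (west) — crosses 180°.
Leg 5: +132.47° → -103.56°, shortest Δλ = 123.97° (east) — crosses 180°.
Leg 6: -103.56° → -12.86°, shortest Δλ = 90.7° (east) — does not cross 180°.
Total crossings: 2.

2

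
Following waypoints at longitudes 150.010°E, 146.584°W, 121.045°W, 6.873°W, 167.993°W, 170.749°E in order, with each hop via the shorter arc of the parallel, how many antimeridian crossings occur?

2

Leg 1: +150.010° → -146.584°, shortest Δλ = 63.406° (east) — crosses 180°.
Leg 2: -146.584° → -121.045°, shortest Δλ = 25.539° (east) — does not cross 180°.
Leg 3: -121.045° → -6.873°, shortest Δλ = 114.172° (east) — does not cross 180°.
Leg 4: -6.873° → -167.993°, shortest Δλ = -161.12° (west) — does not cross 180°.
Leg 5: -167.993° → +170.749°, shortest Δλ = -21.258° (west) — crosses 180°.
Total crossings: 2.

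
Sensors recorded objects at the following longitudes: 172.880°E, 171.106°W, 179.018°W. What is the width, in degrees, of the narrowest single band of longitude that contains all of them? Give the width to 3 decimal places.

16.014°

Sort the longitudes: -179.018°, -171.106°, +172.880°.
Eastward gaps between consecutive values (wrapping around): 7.912°, 343.986°, 8.102°.
Largest gap = 343.986° ⇒ minimal covering band is its complement: 360° − 343.986° = 16.014°.
Band runs from +172.880° eastward to -171.106°, crossing the antimeridian.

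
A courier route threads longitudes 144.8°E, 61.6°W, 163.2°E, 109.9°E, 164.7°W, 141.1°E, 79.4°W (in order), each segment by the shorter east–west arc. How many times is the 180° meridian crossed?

5

Leg 1: +144.8° → -61.6°, shortest Δλ = 153.6° (east) — crosses 180°.
Leg 2: -61.6° → +163.2°, shortest Δλ = -135.2° (west) — crosses 180°.
Leg 3: +163.2° → +109.9°, shortest Δλ = -53.3° (west) — does not cross 180°.
Leg 4: +109.9° → -164.7°, shortest Δλ = 85.4° (east) — crosses 180°.
Leg 5: -164.7° → +141.1°, shortest Δλ = -54.2° (west) — crosses 180°.
Leg 6: +141.1° → -79.4°, shortest Δλ = 139.5° (east) — crosses 180°.
Total crossings: 5.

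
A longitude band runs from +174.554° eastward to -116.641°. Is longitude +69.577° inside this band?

No

Band width going east from +174.554° to -116.641°: ((-116.641 − 174.554) mod 360) = 68.805°.
Offset of +69.577° east of the west edge: ((69.577 − 174.554) mod 360) = 255.023°.
255.023° > 68.805° ⇒ outside.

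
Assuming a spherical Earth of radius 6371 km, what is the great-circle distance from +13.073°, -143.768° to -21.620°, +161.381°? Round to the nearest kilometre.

7119 km

Δλ = 161.381 − -143.768 = 305.149°; wrapped into (−180°, 180°]: -54.851°.
Δφ = -21.620 − 13.073 = -34.693°.
a = sin²(Δφ/2) + cos φ₁ · cos φ₂ · sin²(Δλ/2) = 0.281004.
c = 2·atan2(√a, √(1−a)) = 1.11743 rad → d = 6371·c ≈ 7119.17 km.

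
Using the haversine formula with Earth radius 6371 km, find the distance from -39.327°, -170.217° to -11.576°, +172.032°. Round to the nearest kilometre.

3548 km

Δλ = 172.032 − -170.217 = 342.249°; wrapped into (−180°, 180°]: -17.751°.
Δφ = -11.576 − -39.327 = 27.751°.
a = sin²(Δφ/2) + cos φ₁ · cos φ₂ · sin²(Δλ/2) = 0.075550.
c = 2·atan2(√a, √(1−a)) = 0.55689 rad → d = 6371·c ≈ 3547.97 km.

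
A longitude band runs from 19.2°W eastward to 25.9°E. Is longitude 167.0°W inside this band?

Band width going east from -19.2° to +25.9°: ((25.9 − -19.2) mod 360) = 45.1°.
Offset of -167.0° east of the west edge: ((-167.0 − -19.2) mod 360) = 212.2°.
212.2° > 45.1° ⇒ outside.

No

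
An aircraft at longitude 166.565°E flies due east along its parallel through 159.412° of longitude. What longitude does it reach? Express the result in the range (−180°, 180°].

34.023°W

Start at +166.565°; shift +159.412° → +325.977°.
+325.977° lies outside (−180°, 180°]; subtract 360° → -34.023°.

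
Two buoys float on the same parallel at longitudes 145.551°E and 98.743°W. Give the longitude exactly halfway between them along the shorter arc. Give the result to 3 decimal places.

Signed shortest Δλ from +145.551° to -98.743° is +115.706°.
Midpoint longitude = +145.551° + (+115.706°)/2 = +145.551° + 57.853° = +203.404°.
Normalise into (−180°, 180°]: -156.596°.
(The naïve average (+145.551 + -98.743)/2 = 23.404° is on the wrong side of the globe.)

156.596°W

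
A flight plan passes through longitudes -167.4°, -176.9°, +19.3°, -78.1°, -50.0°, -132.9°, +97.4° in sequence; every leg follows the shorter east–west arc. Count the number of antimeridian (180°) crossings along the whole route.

2

Leg 1: -167.4° → -176.9°, shortest Δλ = -9.5° (west) — does not cross 180°.
Leg 2: -176.9° → +19.3°, shortest Δλ = -163.8° (west) — crosses 180°.
Leg 3: +19.3° → -78.1°, shortest Δλ = -97.4° (west) — does not cross 180°.
Leg 4: -78.1° → -50.0°, shortest Δλ = 28.1° (east) — does not cross 180°.
Leg 5: -50.0° → -132.9°, shortest Δλ = -82.9° (west) — does not cross 180°.
Leg 6: -132.9° → +97.4°, shortest Δλ = -129.7° (west) — crosses 180°.
Total crossings: 2.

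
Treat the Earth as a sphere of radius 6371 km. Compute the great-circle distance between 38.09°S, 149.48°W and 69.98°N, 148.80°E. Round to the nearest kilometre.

Δλ = 148.80 − -149.48 = 298.28°; wrapped into (−180°, 180°]: -61.72°.
Δφ = 69.98 − -38.09 = 108.07°.
a = sin²(Δφ/2) + cos φ₁ · cos φ₂ · sin²(Δλ/2) = 0.725982.
c = 2·atan2(√a, √(1−a)) = 2.03976 rad → d = 6371·c ≈ 12995.33 km.

12995 km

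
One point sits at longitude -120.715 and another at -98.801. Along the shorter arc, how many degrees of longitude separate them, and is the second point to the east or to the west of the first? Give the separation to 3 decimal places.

21.914° east

Raw difference: -98.801 − -120.715 = 21.914°.
Normalise into (−180°, 180°]: 21.914° stays 21.914°.
Positive ⇒ the second point lies to the east; separation 21.914°.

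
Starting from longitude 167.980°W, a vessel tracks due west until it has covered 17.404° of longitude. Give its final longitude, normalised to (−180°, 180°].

174.616°E

Start at -167.980°; shift −17.404° → -185.384°.
-185.384° lies outside (−180°, 180°]; add 360° → +174.616°.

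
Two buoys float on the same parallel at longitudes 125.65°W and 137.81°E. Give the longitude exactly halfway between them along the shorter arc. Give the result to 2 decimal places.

Signed shortest Δλ from -125.65° to +137.81° is -96.54°.
Midpoint longitude = -125.65° + (-96.54°)/2 = -125.65° − 48.27° = -173.92°.
(The naïve average (-125.65 + +137.81)/2 = 6.08° is on the wrong side of the globe.)

173.92°W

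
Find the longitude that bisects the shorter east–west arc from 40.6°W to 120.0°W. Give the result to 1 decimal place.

Signed shortest Δλ from -40.6° to -120.0° is -79.4°.
Midpoint longitude = -40.6° + (-79.4°)/2 = -40.6° − 39.7° = -80.3°.

80.3°W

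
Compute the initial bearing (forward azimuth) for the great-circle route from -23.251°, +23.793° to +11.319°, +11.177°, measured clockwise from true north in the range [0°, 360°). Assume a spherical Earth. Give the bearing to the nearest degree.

339°

Δλ = 11.177 − 23.793 = -12.616°.
θ = atan2( sin Δλ · cos φ₂ , cos φ₁ · sin φ₂ − sin φ₁ · cos φ₂ · cos Δλ )
  = atan2(-0.21417, 0.55807) = -20.995° → normalised to [0°, 360°): 339.005°.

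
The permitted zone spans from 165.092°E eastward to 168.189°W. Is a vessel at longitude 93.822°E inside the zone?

No

Band width going east from +165.092° to -168.189°: ((-168.189 − 165.092) mod 360) = 26.719°.
Offset of +93.822° east of the west edge: ((93.822 − 165.092) mod 360) = 288.730°.
288.730° > 26.719° ⇒ outside.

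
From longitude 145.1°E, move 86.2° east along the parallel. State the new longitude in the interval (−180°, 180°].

128.7°W

Start at +145.1°; shift +86.2° → +231.3°.
+231.3° lies outside (−180°, 180°]; subtract 360° → -128.7°.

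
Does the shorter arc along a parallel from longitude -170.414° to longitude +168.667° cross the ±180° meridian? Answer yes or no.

Naïve |168.667 − -170.414| = 339.081° > 180°, so the shorter arc goes the other way round — across 180°.
Signed shortest Δλ = ((168.667 − -170.414 + 180) mod 360) − 180 = -20.919°.
Going west by 20.919° from -170.414° passes through 180° before reaching +168.667°.

Yes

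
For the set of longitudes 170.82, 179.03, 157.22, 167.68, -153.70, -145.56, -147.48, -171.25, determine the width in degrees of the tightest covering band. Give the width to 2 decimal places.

57.22°

Sort the longitudes: -171.25°, -153.70°, -147.48°, -145.56°, +157.22°, +167.68°, +170.82°, +179.03°.
Eastward gaps between consecutive values (wrapping around): 17.55°, 6.22°, 1.92°, 302.78°, 10.46°, 3.14°, 8.21°, 9.72°.
Largest gap = 302.78° ⇒ minimal covering band is its complement: 360° − 302.78° = 57.22°.
Band runs from +157.22° eastward to -145.56°, crossing the antimeridian.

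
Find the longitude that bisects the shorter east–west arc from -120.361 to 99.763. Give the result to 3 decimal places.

Signed shortest Δλ from -120.361° to +99.763° is -139.876°.
Midpoint longitude = -120.361° + (-139.876°)/2 = -120.361° − 69.938° = -190.299°.
Normalise into (−180°, 180°]: +169.701°.
(The naïve average (-120.361 + +99.763)/2 = -10.299° is on the wrong side of the globe.)

+169.701°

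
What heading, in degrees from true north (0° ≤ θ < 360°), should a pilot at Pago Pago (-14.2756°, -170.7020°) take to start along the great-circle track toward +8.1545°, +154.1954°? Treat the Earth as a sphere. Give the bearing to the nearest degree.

Δλ = 154.1954 − -170.7020 = 324.8974°; wrapped into (−180°, 180°]: -35.1026°.
θ = atan2( sin Δλ · cos φ₂ , cos φ₁ · sin φ₂ − sin φ₁ · cos φ₂ · cos Δλ )
  = atan2(-0.56923, 0.33716) = -59.361° → normalised to [0°, 360°): 300.639°.

301°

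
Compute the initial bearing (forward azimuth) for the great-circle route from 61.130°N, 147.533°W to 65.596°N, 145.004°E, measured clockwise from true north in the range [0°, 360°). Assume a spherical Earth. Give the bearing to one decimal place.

Δλ = 145.004 − -147.533 = 292.537°; wrapped into (−180°, 180°]: -67.463°.
θ = atan2( sin Δλ · cos φ₂ , cos φ₁ · sin φ₂ − sin φ₁ · cos φ₂ · cos Δλ )
  = atan2(-0.38162, 0.30101) = -51.735° → normalised to [0°, 360°): 308.265°.

308.3°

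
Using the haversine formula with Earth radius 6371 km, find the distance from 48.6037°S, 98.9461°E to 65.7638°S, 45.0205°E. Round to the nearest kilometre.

3608 km

Δλ = 45.0205 − 98.9461 = -53.9256°.
Δφ = -65.7638 − -48.6037 = -17.1601°.
a = sin²(Δφ/2) + cos φ₁ · cos φ₂ · sin²(Δλ/2) = 0.078063.
c = 2·atan2(√a, √(1−a)) = 0.56633 rad → d = 6371·c ≈ 3608.11 km.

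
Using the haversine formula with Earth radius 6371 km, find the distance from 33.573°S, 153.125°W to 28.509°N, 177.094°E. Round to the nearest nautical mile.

Δλ = 177.094 − -153.125 = 330.219°; wrapped into (−180°, 180°]: -29.781°.
Δφ = 28.509 − -33.573 = 62.082°.
a = sin²(Δφ/2) + cos φ₁ · cos φ₂ · sin²(Δλ/2) = 0.314244.
c = 2·atan2(√a, √(1−a)) = 1.19016 rad → d = 6371·c ≈ 7582.50 km ≈ 4094.22 nmi.

4094 nmi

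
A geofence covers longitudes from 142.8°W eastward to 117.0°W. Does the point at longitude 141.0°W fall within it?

Band width going east from -142.8° to -117.0°: ((-117.0 − -142.8) mod 360) = 25.8°.
Offset of -141.0° east of the west edge: ((-141.0 − -142.8) mod 360) = 1.8°.
1.8° ≤ 25.8° ⇒ inside.

Yes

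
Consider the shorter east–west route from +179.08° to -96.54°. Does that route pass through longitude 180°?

Yes

Naïve |-96.54 − 179.08| = 275.62° > 180°, so the shorter arc goes the other way round — across 180°.
Signed shortest Δλ = ((-96.54 − 179.08 + 180) mod 360) − 180 = 84.38°.
Going east by 84.38° from +179.08° passes through 180° before reaching -96.54°.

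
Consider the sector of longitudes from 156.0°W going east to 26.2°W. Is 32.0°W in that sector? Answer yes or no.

Band width going east from -156.0° to -26.2°: ((-26.2 − -156.0) mod 360) = 129.8°.
Offset of -32.0° east of the west edge: ((-32.0 − -156.0) mod 360) = 124.0°.
124.0° ≤ 129.8° ⇒ inside.

Yes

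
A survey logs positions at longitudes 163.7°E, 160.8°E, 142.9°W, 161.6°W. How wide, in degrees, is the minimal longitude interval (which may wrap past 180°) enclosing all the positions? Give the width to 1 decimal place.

56.3°

Sort the longitudes: -161.6°, -142.9°, +160.8°, +163.7°.
Eastward gaps between consecutive values (wrapping around): 18.7°, 303.7°, 2.9°, 34.7°.
Largest gap = 303.7° ⇒ minimal covering band is its complement: 360° − 303.7° = 56.3°.
Band runs from +160.8° eastward to -142.9°, crossing the antimeridian.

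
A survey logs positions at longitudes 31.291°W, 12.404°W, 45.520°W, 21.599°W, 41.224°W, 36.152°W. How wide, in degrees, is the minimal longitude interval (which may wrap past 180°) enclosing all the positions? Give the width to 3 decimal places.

Sort the longitudes: -45.520°, -41.224°, -36.152°, -31.291°, -21.599°, -12.404°.
Eastward gaps between consecutive values (wrapping around): 4.296°, 5.072°, 4.861°, 9.692°, 9.195°, 326.884°.
Largest gap = 326.884° ⇒ minimal covering band is its complement: 360° − 326.884° = 33.116°.
Band runs from -45.520° eastward to -12.404°.

33.116°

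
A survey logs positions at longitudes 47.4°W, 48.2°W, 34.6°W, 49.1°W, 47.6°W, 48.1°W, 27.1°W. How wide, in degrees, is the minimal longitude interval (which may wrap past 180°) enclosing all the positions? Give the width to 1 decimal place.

22.0°

Sort the longitudes: -49.1°, -48.2°, -48.1°, -47.6°, -47.4°, -34.6°, -27.1°.
Eastward gaps between consecutive values (wrapping around): 0.9°, 0.1°, 0.5°, 0.2°, 12.8°, 7.5°, 338.0°.
Largest gap = 338.0° ⇒ minimal covering band is its complement: 360° − 338.0° = 22.0°.
Band runs from -49.1° eastward to -27.1°.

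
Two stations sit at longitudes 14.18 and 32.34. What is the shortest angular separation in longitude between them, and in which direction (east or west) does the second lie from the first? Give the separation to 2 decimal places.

18.16° east

Raw difference: 32.34 − 14.18 = 18.16°.
Normalise into (−180°, 180°]: 18.16° stays 18.16°.
Positive ⇒ the second point lies to the east; separation 18.16°.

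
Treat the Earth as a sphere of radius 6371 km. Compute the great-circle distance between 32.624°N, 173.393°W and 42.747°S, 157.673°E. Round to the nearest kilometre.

8885 km

Δλ = 157.673 − -173.393 = 331.066°; wrapped into (−180°, 180°]: -28.934°.
Δφ = -42.747 − 32.624 = -75.371°.
a = sin²(Δφ/2) + cos φ₁ · cos φ₂ · sin²(Δλ/2) = 0.412322.
c = 2·atan2(√a, √(1−a)) = 1.39453 rad → d = 6371·c ≈ 8884.54 km.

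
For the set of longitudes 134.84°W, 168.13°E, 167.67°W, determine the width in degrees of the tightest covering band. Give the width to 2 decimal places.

Sort the longitudes: -167.67°, -134.84°, +168.13°.
Eastward gaps between consecutive values (wrapping around): 32.83°, 302.97°, 24.20°.
Largest gap = 302.97° ⇒ minimal covering band is its complement: 360° − 302.97° = 57.03°.
Band runs from +168.13° eastward to -134.84°, crossing the antimeridian.

57.03°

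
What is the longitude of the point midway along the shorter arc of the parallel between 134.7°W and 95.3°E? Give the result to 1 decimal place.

160.3°E

Signed shortest Δλ from -134.7° to +95.3° is -130.0°.
Midpoint longitude = -134.7° + (-130.0°)/2 = -134.7° − 65.0° = -199.7°.
Normalise into (−180°, 180°]: +160.3°.
(The naïve average (-134.7 + +95.3)/2 = -19.7° is on the wrong side of the globe.)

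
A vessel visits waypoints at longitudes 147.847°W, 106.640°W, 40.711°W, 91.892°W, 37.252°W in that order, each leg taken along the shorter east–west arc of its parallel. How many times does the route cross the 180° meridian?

Leg 1: -147.847° → -106.640°, shortest Δλ = 41.207° (east) — does not cross 180°.
Leg 2: -106.640° → -40.711°, shortest Δλ = 65.929° (east) — does not cross 180°.
Leg 3: -40.711° → -91.892°, shortest Δλ = -51.181° (west) — does not cross 180°.
Leg 4: -91.892° → -37.252°, shortest Δλ = 54.64° (east) — does not cross 180°.
Total crossings: 0.

0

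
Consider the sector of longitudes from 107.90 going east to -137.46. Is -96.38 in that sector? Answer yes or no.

No

Band width going east from +107.90° to -137.46°: ((-137.46 − 107.90) mod 360) = 114.64°.
Offset of -96.38° east of the west edge: ((-96.38 − 107.90) mod 360) = 155.72°.
155.72° > 114.64° ⇒ outside.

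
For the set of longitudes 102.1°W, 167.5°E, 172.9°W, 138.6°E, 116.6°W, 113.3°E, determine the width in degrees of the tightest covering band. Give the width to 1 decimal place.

Sort the longitudes: -172.9°, -116.6°, -102.1°, +113.3°, +138.6°, +167.5°.
Eastward gaps between consecutive values (wrapping around): 56.3°, 14.5°, 215.4°, 25.3°, 28.9°, 19.6°.
Largest gap = 215.4° ⇒ minimal covering band is its complement: 360° − 215.4° = 144.6°.
Band runs from +113.3° eastward to -102.1°, crossing the antimeridian.

144.6°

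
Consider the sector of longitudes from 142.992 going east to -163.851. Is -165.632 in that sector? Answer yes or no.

Band width going east from +142.992° to -163.851°: ((-163.851 − 142.992) mod 360) = 53.157°.
Offset of -165.632° east of the west edge: ((-165.632 − 142.992) mod 360) = 51.376°.
51.376° ≤ 53.157° ⇒ inside.

Yes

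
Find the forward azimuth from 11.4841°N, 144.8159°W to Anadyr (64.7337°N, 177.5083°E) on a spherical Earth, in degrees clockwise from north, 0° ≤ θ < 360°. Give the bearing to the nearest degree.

342°

Δλ = 177.5083 − -144.8159 = 322.3242°; wrapped into (−180°, 180°]: -37.6758°.
θ = atan2( sin Δλ · cos φ₂ , cos φ₁ · sin φ₂ − sin φ₁ · cos φ₂ · cos Δλ )
  = atan2(-0.26087, 0.81897) = -17.669° → normalised to [0°, 360°): 342.331°.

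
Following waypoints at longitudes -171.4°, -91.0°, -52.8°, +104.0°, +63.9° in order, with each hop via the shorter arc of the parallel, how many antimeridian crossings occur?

Leg 1: -171.4° → -91.0°, shortest Δλ = 80.4° (east) — does not cross 180°.
Leg 2: -91.0° → -52.8°, shortest Δλ = 38.2° (east) — does not cross 180°.
Leg 3: -52.8° → +104.0°, shortest Δλ = 156.8° (east) — does not cross 180°.
Leg 4: +104.0° → +63.9°, shortest Δλ = -40.1° (west) — does not cross 180°.
Total crossings: 0.

0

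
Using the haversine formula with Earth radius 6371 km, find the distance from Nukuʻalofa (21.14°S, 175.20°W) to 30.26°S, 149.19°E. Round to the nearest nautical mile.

Δλ = 149.19 − -175.20 = 324.39°; wrapped into (−180°, 180°]: -35.61°.
Δφ = -30.26 − -21.14 = -9.12°.
a = sin²(Δφ/2) + cos φ₁ · cos φ₂ · sin²(Δλ/2) = 0.081646.
c = 2·atan2(√a, √(1−a)) = 0.57955 rad → d = 6371·c ≈ 3692.34 km ≈ 1993.70 nmi.

1994 nmi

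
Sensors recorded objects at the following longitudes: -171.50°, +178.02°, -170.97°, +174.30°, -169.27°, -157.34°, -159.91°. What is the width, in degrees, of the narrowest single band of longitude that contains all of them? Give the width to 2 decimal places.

Sort the longitudes: -171.50°, -170.97°, -169.27°, -159.91°, -157.34°, +174.30°, +178.02°.
Eastward gaps between consecutive values (wrapping around): 0.53°, 1.70°, 9.36°, 2.57°, 331.64°, 3.72°, 10.48°.
Largest gap = 331.64° ⇒ minimal covering band is its complement: 360° − 331.64° = 28.36°.
Band runs from +174.30° eastward to -157.34°, crossing the antimeridian.

28.36°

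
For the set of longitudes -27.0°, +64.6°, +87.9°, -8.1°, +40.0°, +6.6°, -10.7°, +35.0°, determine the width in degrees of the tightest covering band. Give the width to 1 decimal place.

Sort the longitudes: -27.0°, -10.7°, -8.1°, +6.6°, +35.0°, +40.0°, +64.6°, +87.9°.
Eastward gaps between consecutive values (wrapping around): 16.3°, 2.6°, 14.7°, 28.4°, 5.0°, 24.6°, 23.3°, 245.1°.
Largest gap = 245.1° ⇒ minimal covering band is its complement: 360° − 245.1° = 114.9°.
Band runs from -27.0° eastward to +87.9°.

114.9°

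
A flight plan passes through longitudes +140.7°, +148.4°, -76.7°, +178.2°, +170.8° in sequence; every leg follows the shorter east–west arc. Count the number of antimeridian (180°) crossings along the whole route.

Leg 1: +140.7° → +148.4°, shortest Δλ = 7.7° (east) — does not cross 180°.
Leg 2: +148.4° → -76.7°, shortest Δλ = 134.9° (east) — crosses 180°.
Leg 3: -76.7° → +178.2°, shortest Δλ = -105.1° (west) — crosses 180°.
Leg 4: +178.2° → +170.8°, shortest Δλ = -7.4° (west) — does not cross 180°.
Total crossings: 2.

2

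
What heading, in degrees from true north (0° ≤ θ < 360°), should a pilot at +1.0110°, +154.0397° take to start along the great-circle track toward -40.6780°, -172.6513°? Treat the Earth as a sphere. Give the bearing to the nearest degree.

Δλ = -172.6513 − 154.0397 = -326.6910°; wrapped into (−180°, 180°]: 33.3090°.
θ = atan2( sin Δλ · cos φ₂ , cos φ₁ · sin φ₂ − sin φ₁ · cos φ₂ · cos Δλ )
  = atan2(0.41647, -0.66289) = 147.860° → normalised to [0°, 360°): 147.860°.

148°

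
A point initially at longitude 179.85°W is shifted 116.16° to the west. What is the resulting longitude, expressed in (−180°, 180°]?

Start at -179.85°; shift −116.16° → -296.01°.
-296.01° lies outside (−180°, 180°]; add 360° → +63.99°.

63.99°E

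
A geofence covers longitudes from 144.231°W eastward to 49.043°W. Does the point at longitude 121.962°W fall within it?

Band width going east from -144.231° to -49.043°: ((-49.043 − -144.231) mod 360) = 95.188°.
Offset of -121.962° east of the west edge: ((-121.962 − -144.231) mod 360) = 22.269°.
22.269° ≤ 95.188° ⇒ inside.

Yes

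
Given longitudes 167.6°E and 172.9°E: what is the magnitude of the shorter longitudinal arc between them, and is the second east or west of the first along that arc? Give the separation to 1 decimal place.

5.3° east

Raw difference: 172.9 − 167.6 = 5.3°.
Normalise into (−180°, 180°]: 5.3° stays 5.3°.
Positive ⇒ the second point lies to the east; separation 5.3°.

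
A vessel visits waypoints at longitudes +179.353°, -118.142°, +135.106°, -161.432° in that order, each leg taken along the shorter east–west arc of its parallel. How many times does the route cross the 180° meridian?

Leg 1: +179.353° → -118.142°, shortest Δλ = 62.505° (east) — crosses 180°.
Leg 2: -118.142° → +135.106°, shortest Δλ = -106.752° (west) — crosses 180°.
Leg 3: +135.106° → -161.432°, shortest Δλ = 63.462° (east) — crosses 180°.
Total crossings: 3.

3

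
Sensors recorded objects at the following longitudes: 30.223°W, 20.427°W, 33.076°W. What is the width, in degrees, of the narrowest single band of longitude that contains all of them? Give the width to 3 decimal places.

Sort the longitudes: -33.076°, -30.223°, -20.427°.
Eastward gaps between consecutive values (wrapping around): 2.853°, 9.796°, 347.351°.
Largest gap = 347.351° ⇒ minimal covering band is its complement: 360° − 347.351° = 12.649°.
Band runs from -33.076° eastward to -20.427°.

12.649°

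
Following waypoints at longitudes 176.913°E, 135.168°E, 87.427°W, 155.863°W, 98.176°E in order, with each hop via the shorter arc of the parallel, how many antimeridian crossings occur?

Leg 1: +176.913° → +135.168°, shortest Δλ = -41.745° (west) — does not cross 180°.
Leg 2: +135.168° → -87.427°, shortest Δλ = 137.405° (east) — crosses 180°.
Leg 3: -87.427° → -155.863°, shortest Δλ = -68.436° (west) — does not cross 180°.
Leg 4: -155.863° → +98.176°, shortest Δλ = -105.961° (west) — crosses 180°.
Total crossings: 2.

2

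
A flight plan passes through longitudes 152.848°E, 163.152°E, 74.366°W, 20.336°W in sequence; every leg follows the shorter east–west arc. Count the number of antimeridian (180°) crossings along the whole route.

Leg 1: +152.848° → +163.152°, shortest Δλ = 10.304° (east) — does not cross 180°.
Leg 2: +163.152° → -74.366°, shortest Δλ = 122.482° (east) — crosses 180°.
Leg 3: -74.366° → -20.336°, shortest Δλ = 54.03° (east) — does not cross 180°.
Total crossings: 1.

1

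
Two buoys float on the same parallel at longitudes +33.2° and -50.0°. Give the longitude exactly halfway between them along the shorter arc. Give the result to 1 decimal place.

Signed shortest Δλ from +33.2° to -50.0° is -83.2°.
Midpoint longitude = +33.2° + (-83.2°)/2 = +33.2° − 41.6° = -8.4°.

-8.4°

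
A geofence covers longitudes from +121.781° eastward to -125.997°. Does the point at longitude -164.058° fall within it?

Yes

Band width going east from +121.781° to -125.997°: ((-125.997 − 121.781) mod 360) = 112.222°.
Offset of -164.058° east of the west edge: ((-164.058 − 121.781) mod 360) = 74.161°.
74.161° ≤ 112.222° ⇒ inside.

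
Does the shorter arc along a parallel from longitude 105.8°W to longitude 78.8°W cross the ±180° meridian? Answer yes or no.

No

Signed shortest Δλ = ((-78.8 − -105.8 + 180) mod 360) − 180 = 27.0°.
Going east by 27.0° from -105.8° reaches -78.8° without touching 180°.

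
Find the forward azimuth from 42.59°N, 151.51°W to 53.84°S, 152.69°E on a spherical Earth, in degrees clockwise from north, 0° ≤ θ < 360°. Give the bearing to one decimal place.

210.8°

Δλ = 152.69 − -151.51 = 304.20°; wrapped into (−180°, 180°]: -55.80°.
θ = atan2( sin Δλ · cos φ₂ , cos φ₁ · sin φ₂ − sin φ₁ · cos φ₂ · cos Δλ )
  = atan2(-0.48801, -0.81885) = -149.206° → normalised to [0°, 360°): 210.794°.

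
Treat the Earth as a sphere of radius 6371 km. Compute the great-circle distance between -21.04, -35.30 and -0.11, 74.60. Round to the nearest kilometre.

12063 km

Δλ = 74.60 − -35.30 = 109.90°.
Δφ = -0.11 − -21.04 = 20.93°.
a = sin²(Δφ/2) + cos φ₁ · cos φ₂ · sin²(Δλ/2) = 0.658498.
c = 2·atan2(√a, √(1−a)) = 1.89336 rad → d = 6371·c ≈ 12062.58 km.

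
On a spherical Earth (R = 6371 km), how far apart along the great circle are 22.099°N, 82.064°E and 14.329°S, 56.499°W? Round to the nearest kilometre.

15568 km

Δλ = -56.499 − 82.064 = -138.563°.
Δφ = -14.329 − 22.099 = -36.428°.
a = sin²(Δφ/2) + cos φ₁ · cos φ₂ · sin²(Δλ/2) = 0.883054.
c = 2·atan2(√a, √(1−a)) = 2.44356 rad → d = 6371·c ≈ 15567.91 km.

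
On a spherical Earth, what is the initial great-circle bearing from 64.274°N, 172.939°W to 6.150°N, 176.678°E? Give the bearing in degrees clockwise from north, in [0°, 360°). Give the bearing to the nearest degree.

Δλ = 176.678 − -172.939 = 349.617°; wrapped into (−180°, 180°]: -10.383°.
θ = atan2( sin Δλ · cos φ₂ , cos φ₁ · sin φ₂ − sin φ₁ · cos φ₂ · cos Δλ )
  = atan2(-0.17919, -0.83453) = -167.881° → normalised to [0°, 360°): 192.119°.

192°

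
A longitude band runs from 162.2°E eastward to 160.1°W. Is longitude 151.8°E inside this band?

Band width going east from +162.2° to -160.1°: ((-160.1 − 162.2) mod 360) = 37.7°.
Offset of +151.8° east of the west edge: ((151.8 − 162.2) mod 360) = 349.6°.
349.6° > 37.7° ⇒ outside.

No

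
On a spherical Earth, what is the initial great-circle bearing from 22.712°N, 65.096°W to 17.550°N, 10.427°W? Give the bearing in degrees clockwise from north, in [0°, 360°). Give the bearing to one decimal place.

85.2°

Δλ = -10.427 − -65.096 = 54.669°.
θ = atan2( sin Δλ · cos φ₂ , cos φ₁ · sin φ₂ − sin φ₁ · cos φ₂ · cos Δλ )
  = atan2(0.77785, 0.06527) = 85.204° → normalised to [0°, 360°): 85.204°.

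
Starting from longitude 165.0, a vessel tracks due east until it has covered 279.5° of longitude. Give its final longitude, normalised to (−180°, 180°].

+84.5°

Start at +165.0°; shift +279.5° → +444.5°.
+444.5° lies outside (−180°, 180°]; subtract 360° → +84.5°.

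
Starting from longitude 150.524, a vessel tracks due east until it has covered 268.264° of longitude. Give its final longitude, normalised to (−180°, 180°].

Start at +150.524°; shift +268.264° → +418.788°.
+418.788° lies outside (−180°, 180°]; subtract 360° → +58.788°.

+58.788°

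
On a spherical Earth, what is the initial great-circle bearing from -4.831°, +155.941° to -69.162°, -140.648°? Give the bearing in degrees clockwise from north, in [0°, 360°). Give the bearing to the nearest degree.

Δλ = -140.648 − 155.941 = -296.589°; wrapped into (−180°, 180°]: 63.411°.
θ = atan2( sin Δλ · cos φ₂ , cos φ₁ · sin φ₂ − sin φ₁ · cos φ₂ · cos Δλ )
  = atan2(0.31811, -0.91786) = 160.885° → normalised to [0°, 360°): 160.885°.

161°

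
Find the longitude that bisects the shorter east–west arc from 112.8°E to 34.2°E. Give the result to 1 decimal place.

73.5°E

Signed shortest Δλ from +112.8° to +34.2° is -78.6°.
Midpoint longitude = +112.8° + (-78.6°)/2 = +112.8° − 39.3° = +73.5°.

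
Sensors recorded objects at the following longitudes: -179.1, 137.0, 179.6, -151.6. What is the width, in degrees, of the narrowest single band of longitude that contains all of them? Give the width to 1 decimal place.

Sort the longitudes: -179.1°, -151.6°, +137.0°, +179.6°.
Eastward gaps between consecutive values (wrapping around): 27.5°, 288.6°, 42.6°, 1.3°.
Largest gap = 288.6° ⇒ minimal covering band is its complement: 360° − 288.6° = 71.4°.
Band runs from +137.0° eastward to -151.6°, crossing the antimeridian.

71.4°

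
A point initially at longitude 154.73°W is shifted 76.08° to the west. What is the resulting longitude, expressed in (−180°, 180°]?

Start at -154.73°; shift −76.08° → -230.81°.
-230.81° lies outside (−180°, 180°]; add 360° → +129.19°.

129.19°E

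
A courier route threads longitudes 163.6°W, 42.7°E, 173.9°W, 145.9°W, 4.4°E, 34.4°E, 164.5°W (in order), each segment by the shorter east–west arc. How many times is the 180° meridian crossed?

3

Leg 1: -163.6° → +42.7°, shortest Δλ = -153.7° (west) — crosses 180°.
Leg 2: +42.7° → -173.9°, shortest Δλ = 143.4° (east) — crosses 180°.
Leg 3: -173.9° → -145.9°, shortest Δλ = 28.0° (east) — does not cross 180°.
Leg 4: -145.9° → +4.4°, shortest Δλ = 150.3° (east) — does not cross 180°.
Leg 5: +4.4° → +34.4°, shortest Δλ = 30.0° (east) — does not cross 180°.
Leg 6: +34.4° → -164.5°, shortest Δλ = 161.1° (east) — crosses 180°.
Total crossings: 3.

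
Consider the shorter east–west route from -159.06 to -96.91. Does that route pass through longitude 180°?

Signed shortest Δλ = ((-96.91 − -159.06 + 180) mod 360) − 180 = 62.15°.
Going east by 62.15° from -159.06° reaches -96.91° without touching 180°.

No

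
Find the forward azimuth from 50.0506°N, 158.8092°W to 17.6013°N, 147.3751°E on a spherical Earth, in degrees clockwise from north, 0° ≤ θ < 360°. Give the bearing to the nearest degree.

253°

Δλ = 147.3751 − -158.8092 = 306.1843°; wrapped into (−180°, 180°]: -53.8157°.
θ = atan2( sin Δλ · cos φ₂ , cos φ₁ · sin φ₂ − sin φ₁ · cos φ₂ · cos Δλ )
  = atan2(-0.76934, -0.23724) = -107.138° → normalised to [0°, 360°): 252.862°.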